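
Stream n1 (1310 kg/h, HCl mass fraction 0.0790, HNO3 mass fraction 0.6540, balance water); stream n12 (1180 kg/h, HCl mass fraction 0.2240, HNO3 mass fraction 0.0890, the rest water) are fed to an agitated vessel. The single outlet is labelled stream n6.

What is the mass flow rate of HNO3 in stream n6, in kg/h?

961.8 kg/h

HNO3 out = HNO3 in = 1310×0.654 + 1180×0.089 = 961.76 kg/h.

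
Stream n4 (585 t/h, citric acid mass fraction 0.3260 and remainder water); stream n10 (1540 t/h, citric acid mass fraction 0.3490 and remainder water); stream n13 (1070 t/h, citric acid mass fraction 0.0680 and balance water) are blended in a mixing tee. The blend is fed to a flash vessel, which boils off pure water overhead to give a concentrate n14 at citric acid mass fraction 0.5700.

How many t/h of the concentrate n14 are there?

1405 t/h

citric acid entering = 585×0.326 + 1540×0.349 + 1070×0.068 = 800.93 t/h.
All citric acid reports to n14, so n14 = 800.93/0.570 = 1405.1 t/h.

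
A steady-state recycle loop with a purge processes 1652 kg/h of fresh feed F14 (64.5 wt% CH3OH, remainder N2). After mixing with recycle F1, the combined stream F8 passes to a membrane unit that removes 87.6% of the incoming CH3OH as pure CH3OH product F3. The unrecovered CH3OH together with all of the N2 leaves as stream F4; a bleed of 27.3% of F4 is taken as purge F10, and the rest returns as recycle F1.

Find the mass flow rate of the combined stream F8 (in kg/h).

3319 kg/h

N2 enters only via F14 and leaves only via the purge: 1652×0.355 = 0.273×(N2 in F4), and the membrane unit passes all N2, so N2 in F8 = N2 in F4 = 2148.2 kg/h.
CH3OH in F8: m_A = 1652×0.645 + (1−0.273)·(1−0.876)·m_A, so m_A = 1065.5/0.9099 = 1171.1 kg/h.
F8 = 1171.1 + 2148.2 = 3319.3 kg/h.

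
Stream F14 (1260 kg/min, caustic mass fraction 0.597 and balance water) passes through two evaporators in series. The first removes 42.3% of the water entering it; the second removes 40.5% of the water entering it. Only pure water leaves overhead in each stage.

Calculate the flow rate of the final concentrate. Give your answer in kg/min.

926.5 kg/min

water in feed = 1260×0.403 = 507.78 kg/min.
After stage 1: water left = (1−0.423)×507.78 = 292.99; stream total = 1045.2 kg/min.
After stage 2: water left = (1−0.405)×292.99 = 174.33; final concentrate = 926.55 kg/min.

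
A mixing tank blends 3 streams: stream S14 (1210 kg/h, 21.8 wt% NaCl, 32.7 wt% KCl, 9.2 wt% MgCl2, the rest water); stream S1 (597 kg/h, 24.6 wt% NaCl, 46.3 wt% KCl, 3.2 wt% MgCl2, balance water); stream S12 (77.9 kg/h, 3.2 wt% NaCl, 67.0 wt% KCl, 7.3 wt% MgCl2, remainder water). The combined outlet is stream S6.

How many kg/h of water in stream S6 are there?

water out = water in = 1210×0.363 + 597×0.259 + 77.9×0.225 = 611.38 kg/h.

611.4 kg/h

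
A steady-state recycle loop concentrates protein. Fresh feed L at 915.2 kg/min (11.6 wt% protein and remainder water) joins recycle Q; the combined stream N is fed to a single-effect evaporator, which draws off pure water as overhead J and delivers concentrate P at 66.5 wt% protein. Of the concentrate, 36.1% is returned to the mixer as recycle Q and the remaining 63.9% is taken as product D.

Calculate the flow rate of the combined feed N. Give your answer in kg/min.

Overall protein balance (none leaves overhead): protein in fresh feed = protein in product, i.e. 915.2×0.116 = (1−0.361)·P·0.665.
P = 106.16/(0.665×0.639) = 249.83 kg/min.
Recycle Q = 0.361×249.83 = 90.19 kg/min.
Combined feed N = 915.2 + 90.19 = 1005.4 kg/min.

1005 kg/min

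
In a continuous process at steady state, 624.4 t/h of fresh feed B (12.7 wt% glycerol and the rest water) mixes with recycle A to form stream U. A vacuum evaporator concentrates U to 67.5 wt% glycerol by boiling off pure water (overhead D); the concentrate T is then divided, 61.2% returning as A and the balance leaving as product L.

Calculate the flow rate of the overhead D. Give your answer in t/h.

Overall glycerol balance (none leaves overhead): glycerol in fresh feed = glycerol in product, i.e. 624.4×0.127 = (1−0.612)·T·0.675.
T = 79.299/(0.675×0.388) = 302.78 t/h.
Recycle A = 0.612×302.78 = 185.3 t/h.
Combined feed U = 624.4 + 185.3 = 809.7 t/h.
Overhead D = U − T = 809.7 − 302.78 = 506.92 t/h.

506.9 t/h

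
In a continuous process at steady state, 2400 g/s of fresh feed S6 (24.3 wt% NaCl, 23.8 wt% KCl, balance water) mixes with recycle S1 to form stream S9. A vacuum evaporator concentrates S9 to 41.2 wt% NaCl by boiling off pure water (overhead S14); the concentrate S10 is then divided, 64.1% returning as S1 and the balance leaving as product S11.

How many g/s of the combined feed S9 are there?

4927 g/s

Overall NaCl balance (none leaves overhead): NaCl in fresh feed = NaCl in product, i.e. 2400×0.243 = (1−0.641)·S10·0.412.
S10 = 583.2/(0.412×0.359) = 3943 g/s.
Recycle S1 = 0.641×3943 = 2527.5 g/s.
Combined feed S9 = 2400 + 2527.5 = 4927.5 g/s.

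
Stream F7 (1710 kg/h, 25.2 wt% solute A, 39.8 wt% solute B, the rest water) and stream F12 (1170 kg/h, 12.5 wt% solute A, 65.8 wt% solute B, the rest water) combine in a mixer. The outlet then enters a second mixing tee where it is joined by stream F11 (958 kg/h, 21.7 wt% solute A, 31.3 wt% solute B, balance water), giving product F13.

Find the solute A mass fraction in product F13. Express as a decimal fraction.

Overall, product flow = 3838 kg/h.
solute A in = 1710×0.252 + 1170×0.125 + 958×0.217 = 785.06 kg/h.
solute A fraction in F13 = 0.205.

0.205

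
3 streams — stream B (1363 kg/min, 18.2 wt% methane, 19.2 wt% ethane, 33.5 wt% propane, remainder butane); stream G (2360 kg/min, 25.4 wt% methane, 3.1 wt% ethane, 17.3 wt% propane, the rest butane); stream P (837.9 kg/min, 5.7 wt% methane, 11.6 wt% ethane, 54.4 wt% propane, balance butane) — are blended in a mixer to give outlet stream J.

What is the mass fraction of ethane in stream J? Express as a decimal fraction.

Total flow out = 1363 + 2360 + 837.9 = 4560.9 kg/min.
ethane in = 1363×0.192 + 2360×0.031 + 837.9×0.116 = 432.05 kg/min.
ethane mass fraction in J = 432.05/4560.9 = 0.095.

0.095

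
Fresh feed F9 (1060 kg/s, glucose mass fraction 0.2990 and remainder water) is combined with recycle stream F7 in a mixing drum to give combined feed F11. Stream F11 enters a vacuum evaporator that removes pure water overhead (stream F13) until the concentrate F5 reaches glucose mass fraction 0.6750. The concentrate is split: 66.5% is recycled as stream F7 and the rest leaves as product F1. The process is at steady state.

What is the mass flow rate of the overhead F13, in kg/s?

590.5 kg/s

Overall glucose balance (none leaves overhead): glucose in fresh feed = glucose in product, i.e. 1060×0.299 = (1−0.665)·F5·0.675.
F5 = 316.94/(0.675×0.335) = 1401.6 kg/s.
Recycle F7 = 0.665×1401.6 = 932.07 kg/s.
Combined feed F11 = 1060 + 932.07 = 1992.1 kg/s.
Overhead F13 = F11 − F5 = 1992.1 − 1401.6 = 590.46 kg/s.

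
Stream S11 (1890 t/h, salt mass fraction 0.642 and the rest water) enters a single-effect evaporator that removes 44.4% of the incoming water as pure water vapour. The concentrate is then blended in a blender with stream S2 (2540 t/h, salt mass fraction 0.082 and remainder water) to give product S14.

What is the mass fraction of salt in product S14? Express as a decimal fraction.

0.344

Vapour removed = 0.444×0.358×1890 = 300.42 t/h; concentrate = 1589.6 t/h.
salt reaching the mixer = 1213.4 (from concentrate) + 2540×0.082 = 1421.7 t/h.
Product flow = 1589.6 + 2540 = 4129.6 t/h; salt fraction = 0.344.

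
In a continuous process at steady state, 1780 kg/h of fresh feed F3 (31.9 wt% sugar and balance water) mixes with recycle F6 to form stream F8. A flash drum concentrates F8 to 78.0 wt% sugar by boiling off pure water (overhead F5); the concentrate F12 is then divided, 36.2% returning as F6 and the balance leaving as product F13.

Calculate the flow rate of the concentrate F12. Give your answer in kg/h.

1141 kg/h

Overall sugar balance (none leaves overhead): sugar in fresh feed = sugar in product, i.e. 1780×0.319 = (1−0.362)·F12·0.780.
F12 = 567.82/(0.780×0.638) = 1141 kg/h.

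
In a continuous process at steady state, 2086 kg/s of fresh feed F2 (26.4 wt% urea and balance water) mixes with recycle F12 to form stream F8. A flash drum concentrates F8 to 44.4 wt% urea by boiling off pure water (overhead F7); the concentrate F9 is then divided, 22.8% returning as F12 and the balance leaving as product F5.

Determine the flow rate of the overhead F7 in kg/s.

845.7 kg/s

Overall urea balance (none leaves overhead): urea in fresh feed = urea in product, i.e. 2086×0.264 = (1−0.228)·F9·0.444.
F9 = 550.7/(0.444×0.772) = 1606.6 kg/s.
Recycle F12 = 0.228×1606.6 = 366.31 kg/s.
Combined feed F8 = 2086 + 366.31 = 2452.3 kg/s.
Overhead F7 = F8 − F9 = 2452.3 − 1606.6 = 845.68 kg/s.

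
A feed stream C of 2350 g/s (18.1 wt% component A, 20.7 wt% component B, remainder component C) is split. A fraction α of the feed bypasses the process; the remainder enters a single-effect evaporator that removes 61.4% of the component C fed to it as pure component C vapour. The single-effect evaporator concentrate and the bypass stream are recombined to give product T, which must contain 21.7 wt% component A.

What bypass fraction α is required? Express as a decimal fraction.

0.559

All 2350×0.181 = 425.35 g/s of component A reaches T, so T = 425.35/0.217 = 1960.1 g/s and vapour = 389.86 g/s.
The evaporator receives (1−α)·2350 of feed at 0.612 component C and removes 0.614 of that component C:
0.614×0.612×(1−α)×2350 = 389.86
(1−α) = 389.86/883.05 = 0.4415;  α = 0.5585.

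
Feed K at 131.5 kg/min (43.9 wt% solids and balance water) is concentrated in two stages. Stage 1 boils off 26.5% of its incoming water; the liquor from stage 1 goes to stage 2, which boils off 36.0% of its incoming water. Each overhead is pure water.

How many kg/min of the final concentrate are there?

92.43 kg/min

water in feed = 131.5×0.561 = 73.772 kg/min.
After stage 1: water left = (1−0.265)×73.772 = 54.222; stream total = 111.95 kg/min.
After stage 2: water left = (1−0.360)×54.222 = 34.702; final concentrate = 92.431 kg/min.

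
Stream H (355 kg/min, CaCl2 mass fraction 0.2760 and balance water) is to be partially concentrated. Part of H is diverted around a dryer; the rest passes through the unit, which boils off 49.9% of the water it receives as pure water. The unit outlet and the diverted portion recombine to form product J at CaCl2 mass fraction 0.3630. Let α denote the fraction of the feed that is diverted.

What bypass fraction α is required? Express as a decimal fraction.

All 355×0.276 = 97.98 kg/min of CaCl2 reaches J, so J = 97.98/0.363 = 269.92 kg/min and vapour = 85.083 kg/min.
The evaporator receives (1−α)·355 of feed at 0.724 water and removes 0.499 of that water:
0.499×0.724×(1−α)×355 = 85.083
(1−α) = 85.083/128.25 = 0.6634;  α = 0.3366.

0.337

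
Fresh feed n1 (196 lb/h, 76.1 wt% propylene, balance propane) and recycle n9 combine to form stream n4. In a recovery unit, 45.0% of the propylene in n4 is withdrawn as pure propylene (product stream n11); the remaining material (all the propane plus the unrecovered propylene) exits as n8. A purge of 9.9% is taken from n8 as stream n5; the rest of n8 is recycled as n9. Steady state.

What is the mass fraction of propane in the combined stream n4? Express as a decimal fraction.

propane enters only via n1 and leaves only via the purge: 196×0.239 = 0.099×(propane in n8), and the recovery unit passes all propane, so propane in n4 = propane in n8 = 473.17 lb/h.
propylene in n4: m_A = 196×0.761 + (1−0.099)·(1−0.450)·m_A, so m_A = 149.16/0.5044 = 295.68 lb/h.
n4 = 295.68 + 473.17 = 768.85 lb/h.
propane fraction in n4 = 473.17/768.85 = 0.615.

0.615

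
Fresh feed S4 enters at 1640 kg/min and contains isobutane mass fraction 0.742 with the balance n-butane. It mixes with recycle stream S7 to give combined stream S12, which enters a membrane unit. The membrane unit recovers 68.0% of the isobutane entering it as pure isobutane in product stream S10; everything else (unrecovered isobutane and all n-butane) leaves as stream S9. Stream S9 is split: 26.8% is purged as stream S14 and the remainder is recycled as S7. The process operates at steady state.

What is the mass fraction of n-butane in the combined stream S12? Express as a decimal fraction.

n-butane enters only via S4 and leaves only via the purge: 1640×0.258 = 0.268×(n-butane in S9), and the membrane unit passes all n-butane, so n-butane in S12 = n-butane in S9 = 1578.8 kg/min.
isobutane in S12: m_A = 1640×0.742 + (1−0.268)·(1−0.680)·m_A, so m_A = 1216.9/0.7658 = 1589.1 kg/min.
S12 = 1589.1 + 1578.8 = 3167.9 kg/min.
n-butane fraction in S12 = 1578.8/3167.9 = 0.498.

0.498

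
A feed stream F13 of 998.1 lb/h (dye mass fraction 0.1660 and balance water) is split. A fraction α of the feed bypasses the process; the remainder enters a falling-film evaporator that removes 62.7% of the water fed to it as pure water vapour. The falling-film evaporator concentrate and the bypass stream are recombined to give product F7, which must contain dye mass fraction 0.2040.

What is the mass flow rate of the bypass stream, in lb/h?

All 998.1×0.166 = 165.68 lb/h of dye reaches F7, so F7 = 165.68/0.204 = 812.18 lb/h and vapour = 185.92 lb/h.
The evaporator receives (1−α)·998.1 of feed at 0.834 water and removes 0.627 of that water:
0.627×0.834×(1−α)×998.1 = 185.92
(1−α) = 185.92/521.92 = 0.3562;  α = 0.6438.
Bypass flow = 0.6438×998.1 = 642.56 lb/h.

642.6 lb/h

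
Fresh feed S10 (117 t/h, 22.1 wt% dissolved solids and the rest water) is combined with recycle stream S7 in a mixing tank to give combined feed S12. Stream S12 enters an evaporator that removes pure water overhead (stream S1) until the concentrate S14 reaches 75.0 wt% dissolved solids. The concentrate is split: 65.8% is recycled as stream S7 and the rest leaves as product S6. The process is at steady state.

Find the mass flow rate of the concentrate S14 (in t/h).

100.8 t/h

Overall dissolved solids balance (none leaves overhead): dissolved solids in fresh feed = dissolved solids in product, i.e. 117×0.221 = (1−0.658)·S14·0.750.
S14 = 25.857/(0.750×0.342) = 100.81 t/h.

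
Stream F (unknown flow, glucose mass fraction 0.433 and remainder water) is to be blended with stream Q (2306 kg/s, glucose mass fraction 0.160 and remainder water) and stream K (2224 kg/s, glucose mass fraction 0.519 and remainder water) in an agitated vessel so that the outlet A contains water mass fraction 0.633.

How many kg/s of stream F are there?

Let F be the unknown flow. Total out = 4530 + F.
water balance: 3006.8 + 0.567·F = 0.633·(4530 + F)
(0.567 − 0.633)·F = 0.633×4530 − 3006.8 = -139.29
F = -139.29 / -0.066 = 2110.5 kg/s

2111 kg/s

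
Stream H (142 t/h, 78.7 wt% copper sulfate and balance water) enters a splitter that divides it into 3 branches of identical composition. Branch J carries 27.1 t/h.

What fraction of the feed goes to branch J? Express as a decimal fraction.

0.191

Fraction to J = 27.1/142 = 0.1908.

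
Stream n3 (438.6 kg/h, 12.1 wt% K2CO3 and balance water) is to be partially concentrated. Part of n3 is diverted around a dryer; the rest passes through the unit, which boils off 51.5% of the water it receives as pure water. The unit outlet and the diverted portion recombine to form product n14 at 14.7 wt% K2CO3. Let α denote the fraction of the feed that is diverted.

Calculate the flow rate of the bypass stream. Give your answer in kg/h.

267.2 kg/h

All 438.6×0.121 = 53.071 kg/h of K2CO3 reaches n14, so n14 = 53.071/0.147 = 361.02 kg/h and vapour = 77.576 kg/h.
The evaporator receives (1−α)·438.6 of feed at 0.879 water and removes 0.515 of that water:
0.515×0.879×(1−α)×438.6 = 77.576
(1−α) = 77.576/198.55 = 0.3907;  α = 0.6093.
Bypass flow = 0.6093×438.6 = 267.23 kg/h.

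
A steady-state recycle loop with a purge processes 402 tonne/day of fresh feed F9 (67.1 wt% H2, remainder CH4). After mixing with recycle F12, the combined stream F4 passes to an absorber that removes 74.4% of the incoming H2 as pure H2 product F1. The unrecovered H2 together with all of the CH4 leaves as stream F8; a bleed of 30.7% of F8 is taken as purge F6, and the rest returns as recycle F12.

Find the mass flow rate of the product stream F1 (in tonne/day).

244 tonne/day

H2 in F4: m_A = 402×0.671 + (1−0.307)·(1−0.744)·m_A, so m_A = 269.74/0.8226 = 327.92 tonne/day.
Product F1 = 0.744×327.92 = 243.97 tonne/day.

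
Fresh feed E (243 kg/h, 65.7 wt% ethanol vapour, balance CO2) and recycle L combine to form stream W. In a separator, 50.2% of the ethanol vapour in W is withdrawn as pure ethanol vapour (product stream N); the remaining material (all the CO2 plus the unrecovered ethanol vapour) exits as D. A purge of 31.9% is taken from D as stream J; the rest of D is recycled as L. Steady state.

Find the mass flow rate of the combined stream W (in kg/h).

CO2 enters only via E and leaves only via the purge: 243×0.343 = 0.319×(CO2 in D), and the separator passes all CO2, so CO2 in W = CO2 in D = 261.28 kg/h.
ethanol vapour in W: m_A = 243×0.657 + (1−0.319)·(1−0.502)·m_A, so m_A = 159.65/0.6609 = 241.58 kg/h.
W = 241.58 + 261.28 = 502.86 kg/h.

502.9 kg/h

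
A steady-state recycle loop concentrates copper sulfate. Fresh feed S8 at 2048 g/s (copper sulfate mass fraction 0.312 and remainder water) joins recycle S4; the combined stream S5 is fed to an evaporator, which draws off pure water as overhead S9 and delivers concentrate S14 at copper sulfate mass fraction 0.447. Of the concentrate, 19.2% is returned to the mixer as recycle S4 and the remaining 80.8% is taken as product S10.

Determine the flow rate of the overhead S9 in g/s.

618.5 g/s

Overall copper sulfate balance (none leaves overhead): copper sulfate in fresh feed = copper sulfate in product, i.e. 2048×0.312 = (1−0.192)·S14·0.447.
S14 = 638.98/(0.447×0.808) = 1769.2 g/s.
Recycle S4 = 0.192×1769.2 = 339.68 g/s.
Combined feed S5 = 2048 + 339.68 = 2387.7 g/s.
Overhead S9 = S5 − S14 = 2387.7 − 1769.2 = 618.52 g/s.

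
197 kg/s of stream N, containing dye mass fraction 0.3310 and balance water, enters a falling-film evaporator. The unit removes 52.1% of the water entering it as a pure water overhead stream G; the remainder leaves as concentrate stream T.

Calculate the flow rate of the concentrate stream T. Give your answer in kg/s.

water entering = 197×0.669 = 131.79 kg/s; overhead removed = 0.521×131.79 = 68.664 kg/s.
Concentrate = 197 − 68.664 = 128.34 kg/s.

128.3 kg/s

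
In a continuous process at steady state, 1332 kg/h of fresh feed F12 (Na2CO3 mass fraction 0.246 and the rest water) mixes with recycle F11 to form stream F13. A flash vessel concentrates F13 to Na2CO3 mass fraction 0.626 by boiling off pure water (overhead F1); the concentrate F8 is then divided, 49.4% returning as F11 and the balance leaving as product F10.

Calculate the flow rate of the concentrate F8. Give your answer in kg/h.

1034 kg/h

Overall Na2CO3 balance (none leaves overhead): Na2CO3 in fresh feed = Na2CO3 in product, i.e. 1332×0.246 = (1−0.494)·F8·0.626.
F8 = 327.67/(0.626×0.506) = 1034.5 kg/h.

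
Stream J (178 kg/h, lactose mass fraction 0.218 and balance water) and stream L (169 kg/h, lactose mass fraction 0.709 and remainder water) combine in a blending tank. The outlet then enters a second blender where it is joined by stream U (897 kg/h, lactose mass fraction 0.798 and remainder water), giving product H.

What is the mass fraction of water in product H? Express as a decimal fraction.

0.297

Overall, product flow = 1244 kg/h.
water in = 178×0.782 + 169×0.291 + 897×0.202 = 369.57 kg/h.
water fraction in H = 0.297.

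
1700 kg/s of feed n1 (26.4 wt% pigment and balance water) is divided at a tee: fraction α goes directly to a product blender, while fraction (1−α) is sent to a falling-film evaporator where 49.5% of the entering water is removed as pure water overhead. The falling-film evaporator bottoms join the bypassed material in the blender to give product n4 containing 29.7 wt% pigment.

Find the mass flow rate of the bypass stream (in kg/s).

All 1700×0.264 = 448.8 kg/s of pigment reaches n4, so n4 = 448.8/0.297 = 1511.1 kg/s and vapour = 188.89 kg/s.
The evaporator receives (1−α)·1700 of feed at 0.736 water and removes 0.495 of that water:
0.495×0.736×(1−α)×1700 = 188.89
(1−α) = 188.89/619.34 = 0.3050;  α = 0.6950.
Bypass flow = 0.6950×1700 = 1181.5 kg/s.

1182 kg/s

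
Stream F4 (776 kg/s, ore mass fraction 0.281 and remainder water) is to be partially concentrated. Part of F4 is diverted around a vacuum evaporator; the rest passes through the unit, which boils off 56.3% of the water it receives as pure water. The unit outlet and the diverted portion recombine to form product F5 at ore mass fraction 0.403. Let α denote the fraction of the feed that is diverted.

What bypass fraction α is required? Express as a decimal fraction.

0.252

All 776×0.281 = 218.06 kg/s of ore reaches F5, so F5 = 218.06/0.403 = 541.08 kg/s and vapour = 234.92 kg/s.
The evaporator receives (1−α)·776 of feed at 0.719 water and removes 0.563 of that water:
0.563×0.719×(1−α)×776 = 234.92
(1−α) = 234.92/314.12 = 0.7479;  α = 0.2521.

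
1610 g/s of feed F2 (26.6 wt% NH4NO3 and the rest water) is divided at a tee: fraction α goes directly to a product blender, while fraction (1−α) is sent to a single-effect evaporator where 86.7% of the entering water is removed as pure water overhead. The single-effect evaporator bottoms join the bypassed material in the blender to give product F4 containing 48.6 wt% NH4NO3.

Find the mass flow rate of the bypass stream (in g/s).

All 1610×0.266 = 428.26 g/s of NH4NO3 reaches F4, so F4 = 428.26/0.486 = 881.19 g/s and vapour = 728.81 g/s.
The evaporator receives (1−α)·1610 of feed at 0.734 water and removes 0.867 of that water:
0.867×0.734×(1−α)×1610 = 728.81
(1−α) = 728.81/1024.6 = 0.7113;  α = 0.2887.
Bypass flow = 0.2887×1610 = 464.76 g/s.

464.8 g/s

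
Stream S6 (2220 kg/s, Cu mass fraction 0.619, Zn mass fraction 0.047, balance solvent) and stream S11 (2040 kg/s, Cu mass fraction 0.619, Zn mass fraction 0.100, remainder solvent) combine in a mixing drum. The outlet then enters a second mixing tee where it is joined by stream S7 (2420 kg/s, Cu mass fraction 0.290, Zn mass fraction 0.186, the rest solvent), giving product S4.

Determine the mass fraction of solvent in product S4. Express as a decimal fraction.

0.387

Overall, product flow = 6680 kg/s.
solvent in = 2220×0.334 + 2040×0.281 + 2420×0.524 = 2582.8 kg/s.
solvent fraction in S4 = 0.387.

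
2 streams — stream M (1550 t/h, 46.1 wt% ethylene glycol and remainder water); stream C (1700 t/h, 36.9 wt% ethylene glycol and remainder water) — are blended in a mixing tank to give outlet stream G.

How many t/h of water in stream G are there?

1908 t/h

water out = water in = 1550×0.539 + 1700×0.631 = 1908.2 t/h.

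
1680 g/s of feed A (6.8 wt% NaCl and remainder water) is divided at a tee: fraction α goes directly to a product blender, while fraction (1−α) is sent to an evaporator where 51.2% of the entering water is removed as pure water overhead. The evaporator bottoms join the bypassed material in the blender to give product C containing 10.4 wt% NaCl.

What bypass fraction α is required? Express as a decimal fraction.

0.275

All 1680×0.068 = 114.24 g/s of NaCl reaches C, so C = 114.24/0.104 = 1098.5 g/s and vapour = 581.54 g/s.
The evaporator receives (1−α)·1680 of feed at 0.932 water and removes 0.512 of that water:
0.512×0.932×(1−α)×1680 = 581.54
(1−α) = 581.54/801.67 = 0.7254;  α = 0.2746.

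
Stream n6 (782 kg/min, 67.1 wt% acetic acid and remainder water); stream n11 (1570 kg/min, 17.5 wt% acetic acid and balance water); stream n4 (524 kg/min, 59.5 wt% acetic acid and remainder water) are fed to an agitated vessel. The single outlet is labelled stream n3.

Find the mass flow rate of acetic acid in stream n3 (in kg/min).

1111 kg/min

acetic acid out = acetic acid in = 782×0.671 + 1570×0.175 + 524×0.595 = 1111.3 kg/min.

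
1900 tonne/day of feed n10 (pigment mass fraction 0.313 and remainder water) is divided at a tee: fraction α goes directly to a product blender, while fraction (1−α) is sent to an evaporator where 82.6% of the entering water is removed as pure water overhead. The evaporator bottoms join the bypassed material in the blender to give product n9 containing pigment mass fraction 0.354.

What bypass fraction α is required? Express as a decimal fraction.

All 1900×0.313 = 594.7 tonne/day of pigment reaches n9, so n9 = 594.7/0.354 = 1679.9 tonne/day and vapour = 220.06 tonne/day.
The evaporator receives (1−α)·1900 of feed at 0.687 water and removes 0.826 of that water:
0.826×0.687×(1−α)×1900 = 220.06
(1−α) = 220.06/1078.2 = 0.2041;  α = 0.7959.

0.796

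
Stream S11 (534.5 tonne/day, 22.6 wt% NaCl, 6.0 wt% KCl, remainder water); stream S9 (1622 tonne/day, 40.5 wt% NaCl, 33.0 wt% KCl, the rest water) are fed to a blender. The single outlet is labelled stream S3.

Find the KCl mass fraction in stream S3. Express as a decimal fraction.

0.263

Total flow out = 534.5 + 1622 = 2156.5 tonne/day.
KCl in = 534.5×0.060 + 1622×0.330 = 567.33 tonne/day.
KCl mass fraction in S3 = 567.33/2156.5 = 0.263.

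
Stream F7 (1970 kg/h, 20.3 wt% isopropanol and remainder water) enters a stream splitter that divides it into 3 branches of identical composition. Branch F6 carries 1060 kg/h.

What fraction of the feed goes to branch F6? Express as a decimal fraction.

Fraction to F6 = 1060/1970 = 0.5381.

0.538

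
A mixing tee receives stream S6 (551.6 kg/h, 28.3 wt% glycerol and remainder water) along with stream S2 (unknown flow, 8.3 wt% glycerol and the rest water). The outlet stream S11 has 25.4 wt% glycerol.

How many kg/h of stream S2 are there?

93.55 kg/h

Let S2 be the unknown flow. Total out = 551.6 + S2.
glycerol balance: 156.1 + 0.083·S2 = 0.254·(551.6 + S2)
(0.083 − 0.254)·S2 = 0.254×551.6 − 156.1 = -15.996
S2 = -15.996 / -0.171 = 93.546 kg/h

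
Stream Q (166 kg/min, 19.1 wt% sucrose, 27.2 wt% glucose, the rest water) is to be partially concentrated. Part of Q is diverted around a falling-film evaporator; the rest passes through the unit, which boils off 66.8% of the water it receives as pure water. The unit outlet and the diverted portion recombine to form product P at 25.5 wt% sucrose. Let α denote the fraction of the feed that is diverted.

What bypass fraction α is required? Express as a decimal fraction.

All 166×0.191 = 31.706 kg/min of sucrose reaches P, so P = 31.706/0.255 = 124.34 kg/min and vapour = 41.663 kg/min.
The evaporator receives (1−α)·166 of feed at 0.537 water and removes 0.668 of that water:
0.668×0.537×(1−α)×166 = 41.663
(1−α) = 41.663/59.547 = 0.6997;  α = 0.3003.

0.300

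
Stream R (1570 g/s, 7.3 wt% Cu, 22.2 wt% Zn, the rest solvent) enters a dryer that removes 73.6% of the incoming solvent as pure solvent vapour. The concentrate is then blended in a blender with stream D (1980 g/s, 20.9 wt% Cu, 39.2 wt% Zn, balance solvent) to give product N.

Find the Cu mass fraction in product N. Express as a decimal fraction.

0.193

Vapour removed = 0.736×0.705×1570 = 814.64 g/s; concentrate = 755.36 g/s.
Cu reaching the mixer = 114.61 (from concentrate) + 1980×0.209 = 528.43 g/s.
Product flow = 755.36 + 1980 = 2735.4 g/s; Cu fraction = 0.193.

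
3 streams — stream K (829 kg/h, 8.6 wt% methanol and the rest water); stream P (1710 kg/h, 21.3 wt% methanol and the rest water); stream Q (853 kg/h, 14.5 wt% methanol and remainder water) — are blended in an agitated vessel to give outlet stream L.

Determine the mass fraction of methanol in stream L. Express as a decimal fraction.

0.165

Total flow out = 829 + 1710 + 853 = 3392 kg/h.
methanol in = 829×0.086 + 1710×0.213 + 853×0.145 = 559.21 kg/h.
methanol mass fraction in L = 559.21/3392 = 0.165.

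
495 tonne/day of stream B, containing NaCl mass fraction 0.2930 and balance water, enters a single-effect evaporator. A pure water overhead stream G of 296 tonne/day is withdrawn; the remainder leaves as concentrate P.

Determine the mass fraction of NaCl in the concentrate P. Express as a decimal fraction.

NaCl is not removed: 495×0.293 = 145.03 tonne/day of NaCl enters P.
Concentrate = 495 − 296 = 199 tonne/day.
Mass fraction = 145.03/199 = 0.7288.

0.7288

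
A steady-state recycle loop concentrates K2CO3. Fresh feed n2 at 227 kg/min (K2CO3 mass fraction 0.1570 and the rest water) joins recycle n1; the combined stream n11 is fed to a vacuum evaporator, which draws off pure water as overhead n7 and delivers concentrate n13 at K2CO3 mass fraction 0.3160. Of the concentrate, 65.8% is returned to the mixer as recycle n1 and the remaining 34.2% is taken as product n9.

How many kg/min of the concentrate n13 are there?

Overall K2CO3 balance (none leaves overhead): K2CO3 in fresh feed = K2CO3 in product, i.e. 227×0.157 = (1−0.658)·n13·0.316.
n13 = 35.639/(0.316×0.342) = 329.77 kg/min.

329.8 kg/min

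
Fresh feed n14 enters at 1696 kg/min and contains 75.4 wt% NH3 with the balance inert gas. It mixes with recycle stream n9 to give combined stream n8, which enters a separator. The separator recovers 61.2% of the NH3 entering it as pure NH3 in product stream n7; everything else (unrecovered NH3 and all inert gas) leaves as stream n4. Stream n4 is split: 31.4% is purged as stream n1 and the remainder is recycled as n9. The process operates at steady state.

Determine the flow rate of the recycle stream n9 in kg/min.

1375 kg/min

inert gas enters only via n14 and leaves only via the purge: 1696×0.246 = 0.314×(inert gas in n4), and the separator passes all inert gas, so inert gas in n8 = inert gas in n4 = 1328.7 kg/min.
NH3 in n8: m_A = 1696×0.754 + (1−0.314)·(1−0.612)·m_A, so m_A = 1278.8/0.7338 = 1742.6 kg/min.
n4 = (1−0.612)×1742.6 + 1328.7 = 2004.8 kg/min.
Recycle n9 = (1−0.314)×2004.8 = 1375.3 kg/min.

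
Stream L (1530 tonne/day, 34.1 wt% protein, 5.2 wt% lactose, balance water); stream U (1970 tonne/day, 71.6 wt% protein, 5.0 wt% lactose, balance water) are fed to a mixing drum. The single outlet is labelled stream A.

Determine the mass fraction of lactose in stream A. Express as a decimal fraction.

Total flow out = 1530 + 1970 = 3500 tonne/day.
lactose in = 1530×0.052 + 1970×0.050 = 178.06 tonne/day.
lactose mass fraction in A = 178.06/3500 = 0.051.

0.051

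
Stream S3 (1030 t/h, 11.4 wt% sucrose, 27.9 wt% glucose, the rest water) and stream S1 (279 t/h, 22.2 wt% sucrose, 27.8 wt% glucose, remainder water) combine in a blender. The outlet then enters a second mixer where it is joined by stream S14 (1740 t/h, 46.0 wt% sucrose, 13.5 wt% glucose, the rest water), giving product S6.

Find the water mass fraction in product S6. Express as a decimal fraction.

0.4819

Overall, product flow = 3049 t/h.
water in = 1030×0.607 + 279×0.500 + 1740×0.405 = 1469.4 t/h.
water fraction in S6 = 0.4819.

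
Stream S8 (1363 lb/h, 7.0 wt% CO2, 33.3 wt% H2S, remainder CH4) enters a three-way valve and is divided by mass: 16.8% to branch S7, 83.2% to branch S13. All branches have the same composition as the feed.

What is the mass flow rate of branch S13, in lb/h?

Branch S13 flow = 0.832×1363 = 1134 lb/h.

1134 lb/h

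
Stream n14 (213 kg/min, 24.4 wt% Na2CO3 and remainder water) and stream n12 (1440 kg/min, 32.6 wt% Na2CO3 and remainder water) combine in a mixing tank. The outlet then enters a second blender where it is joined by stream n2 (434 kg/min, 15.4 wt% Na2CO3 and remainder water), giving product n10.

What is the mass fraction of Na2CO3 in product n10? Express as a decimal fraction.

0.2819

Overall, product flow = 2087 kg/min.
Na2CO3 in = 213×0.244 + 1440×0.326 + 434×0.154 = 588.25 kg/min.
Na2CO3 fraction in n10 = 0.2819.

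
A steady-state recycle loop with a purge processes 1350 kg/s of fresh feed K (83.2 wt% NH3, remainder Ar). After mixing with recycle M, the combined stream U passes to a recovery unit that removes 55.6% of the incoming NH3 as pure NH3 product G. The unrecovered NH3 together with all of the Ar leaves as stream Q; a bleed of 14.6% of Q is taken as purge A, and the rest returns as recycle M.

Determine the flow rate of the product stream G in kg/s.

NH3 in U: m_A = 1350×0.832 + (1−0.146)·(1−0.556)·m_A, so m_A = 1123.2/0.6208 = 1809.2 kg/s.
Product G = 0.556×1809.2 = 1005.9 kg/s.

1006 kg/s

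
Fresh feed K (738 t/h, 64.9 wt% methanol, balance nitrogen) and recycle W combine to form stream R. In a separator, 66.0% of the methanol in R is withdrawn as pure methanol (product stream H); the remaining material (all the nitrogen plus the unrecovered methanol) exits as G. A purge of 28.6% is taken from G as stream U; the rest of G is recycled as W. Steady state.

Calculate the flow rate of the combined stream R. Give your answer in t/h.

nitrogen enters only via K and leaves only via the purge: 738×0.351 = 0.286×(nitrogen in G), and the separator passes all nitrogen, so nitrogen in R = nitrogen in G = 905.73 t/h.
methanol in R: m_A = 738×0.649 + (1−0.286)·(1−0.660)·m_A, so m_A = 478.96/0.7572 = 632.51 t/h.
R = 632.51 + 905.73 = 1538.2 t/h.

1538 t/h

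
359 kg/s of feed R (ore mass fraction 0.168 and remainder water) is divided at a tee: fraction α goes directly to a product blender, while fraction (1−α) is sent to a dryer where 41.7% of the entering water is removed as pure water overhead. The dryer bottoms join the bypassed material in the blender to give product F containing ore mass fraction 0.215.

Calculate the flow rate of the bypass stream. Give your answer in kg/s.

All 359×0.168 = 60.312 kg/s of ore reaches F, so F = 60.312/0.215 = 280.52 kg/s and vapour = 78.479 kg/s.
The evaporator receives (1−α)·359 of feed at 0.832 water and removes 0.417 of that water:
0.417×0.832×(1−α)×359 = 78.479
(1−α) = 78.479/124.55 = 0.6301;  α = 0.3699.
Bypass flow = 0.3699×359 = 132.8 kg/s.

132.8 kg/s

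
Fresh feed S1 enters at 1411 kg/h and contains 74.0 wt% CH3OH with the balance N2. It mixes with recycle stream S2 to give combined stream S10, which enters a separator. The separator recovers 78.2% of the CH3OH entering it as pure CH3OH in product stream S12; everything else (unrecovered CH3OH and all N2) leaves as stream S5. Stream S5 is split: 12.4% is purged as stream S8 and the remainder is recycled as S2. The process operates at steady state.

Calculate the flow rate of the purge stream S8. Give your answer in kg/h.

N2 enters only via S1 and leaves only via the purge: 1411×0.260 = 0.124×(N2 in S5), and the separator passes all N2, so N2 in S10 = N2 in S5 = 2958.5 kg/h.
CH3OH in S10: m_A = 1411×0.740 + (1−0.124)·(1−0.782)·m_A, so m_A = 1044.1/0.8090 = 1290.6 kg/h.
S5 = (1−0.782)×1290.6 + 2958.5 = 3239.9 kg/h.
Purge S8 = 0.124×3239.9 = 401.75 kg/h.

401.7 kg/h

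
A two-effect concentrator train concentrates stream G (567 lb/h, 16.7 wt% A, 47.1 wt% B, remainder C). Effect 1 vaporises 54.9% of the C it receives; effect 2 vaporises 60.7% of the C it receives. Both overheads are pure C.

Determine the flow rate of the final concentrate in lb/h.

398.1 lb/h

C in feed = 567×0.362 = 205.25 lb/h.
After stage 1: C left = (1−0.549)×205.25 = 92.57; stream total = 454.32 lb/h.
After stage 2: C left = (1−0.607)×92.57 = 36.38; final concentrate = 398.13 lb/h.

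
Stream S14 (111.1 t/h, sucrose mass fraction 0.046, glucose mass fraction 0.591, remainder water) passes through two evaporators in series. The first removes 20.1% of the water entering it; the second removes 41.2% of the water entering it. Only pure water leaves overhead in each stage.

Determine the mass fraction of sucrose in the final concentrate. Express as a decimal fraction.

water in feed = 111.1×0.363 = 40.329 t/h.
After stage 1: water left = (1−0.201)×40.329 = 32.223; stream total = 102.99 t/h.
After stage 2: water left = (1−0.412)×32.223 = 18.947; final concentrate = 89.718 t/h.
sucrose fraction = 5.1106/89.718 = 0.057.

0.057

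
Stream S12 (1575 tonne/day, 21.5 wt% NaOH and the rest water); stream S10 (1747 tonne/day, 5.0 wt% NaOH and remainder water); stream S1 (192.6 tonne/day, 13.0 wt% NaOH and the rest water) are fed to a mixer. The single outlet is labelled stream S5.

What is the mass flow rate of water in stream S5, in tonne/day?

3064 tonne/day

water out = water in = 1575×0.785 + 1747×0.950 + 192.6×0.870 = 3063.6 tonne/day.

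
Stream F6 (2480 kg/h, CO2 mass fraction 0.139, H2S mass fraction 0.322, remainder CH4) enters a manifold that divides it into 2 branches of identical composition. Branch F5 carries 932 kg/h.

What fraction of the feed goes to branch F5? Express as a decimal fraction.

0.376

Fraction to F5 = 932/2480 = 0.3758.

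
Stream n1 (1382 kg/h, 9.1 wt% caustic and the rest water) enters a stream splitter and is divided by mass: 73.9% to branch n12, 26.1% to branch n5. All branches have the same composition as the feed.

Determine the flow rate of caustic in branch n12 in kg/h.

92.94 kg/h

Branch n12 total = 0.739×1382 = 1021.3 kg/h.
caustic in n12 = 0.091×1021.3 = 92.938 kg/h.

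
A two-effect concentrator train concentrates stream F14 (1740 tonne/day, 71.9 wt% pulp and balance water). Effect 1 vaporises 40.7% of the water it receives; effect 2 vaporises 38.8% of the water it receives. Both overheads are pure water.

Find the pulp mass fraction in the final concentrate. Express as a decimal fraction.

water in feed = 1740×0.281 = 488.94 tonne/day.
After stage 1: water left = (1−0.407)×488.94 = 289.94; stream total = 1541 tonne/day.
After stage 2: water left = (1−0.388)×289.94 = 177.44; final concentrate = 1428.5 tonne/day.
pulp fraction = 1251.1/1428.5 = 0.876.

0.876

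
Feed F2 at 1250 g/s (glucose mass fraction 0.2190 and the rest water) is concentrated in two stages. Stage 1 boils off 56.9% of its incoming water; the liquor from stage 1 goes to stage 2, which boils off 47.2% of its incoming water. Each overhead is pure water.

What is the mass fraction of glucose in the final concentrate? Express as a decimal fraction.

0.5520

water in feed = 1250×0.781 = 976.25 g/s.
After stage 1: water left = (1−0.569)×976.25 = 420.76; stream total = 694.51 g/s.
After stage 2: water left = (1−0.472)×420.76 = 222.16; final concentrate = 495.91 g/s.
glucose fraction = 273.75/495.91 = 0.5520.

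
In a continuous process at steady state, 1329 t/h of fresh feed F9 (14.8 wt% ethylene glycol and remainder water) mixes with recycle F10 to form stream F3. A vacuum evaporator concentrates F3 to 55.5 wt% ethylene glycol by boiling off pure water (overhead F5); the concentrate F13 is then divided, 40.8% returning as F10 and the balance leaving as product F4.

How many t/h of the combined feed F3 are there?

Overall ethylene glycol balance (none leaves overhead): ethylene glycol in fresh feed = ethylene glycol in product, i.e. 1329×0.148 = (1−0.408)·F13·0.555.
F13 = 196.69/(0.555×0.592) = 598.65 t/h.
Recycle F10 = 0.408×598.65 = 244.25 t/h.
Combined feed F3 = 1329 + 244.25 = 1573.2 t/h.

1573 t/h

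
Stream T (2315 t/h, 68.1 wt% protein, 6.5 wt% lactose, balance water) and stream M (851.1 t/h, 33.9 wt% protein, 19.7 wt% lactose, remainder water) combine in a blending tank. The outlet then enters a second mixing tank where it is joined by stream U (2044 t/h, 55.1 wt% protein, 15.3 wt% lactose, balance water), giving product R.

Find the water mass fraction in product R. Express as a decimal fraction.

0.305

Overall, product flow = 5210.1 t/h.
water in = 2315×0.254 + 851.1×0.464 + 2044×0.296 = 1587.9 t/h.
water fraction in R = 0.305.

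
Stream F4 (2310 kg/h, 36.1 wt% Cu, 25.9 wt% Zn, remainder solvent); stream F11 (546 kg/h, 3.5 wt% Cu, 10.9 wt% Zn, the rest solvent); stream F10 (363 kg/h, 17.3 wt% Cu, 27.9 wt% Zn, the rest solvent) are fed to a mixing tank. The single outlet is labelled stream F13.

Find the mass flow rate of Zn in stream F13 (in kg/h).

759.1 kg/h

Zn out = Zn in = 2310×0.259 + 546×0.109 + 363×0.279 = 759.08 kg/h.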